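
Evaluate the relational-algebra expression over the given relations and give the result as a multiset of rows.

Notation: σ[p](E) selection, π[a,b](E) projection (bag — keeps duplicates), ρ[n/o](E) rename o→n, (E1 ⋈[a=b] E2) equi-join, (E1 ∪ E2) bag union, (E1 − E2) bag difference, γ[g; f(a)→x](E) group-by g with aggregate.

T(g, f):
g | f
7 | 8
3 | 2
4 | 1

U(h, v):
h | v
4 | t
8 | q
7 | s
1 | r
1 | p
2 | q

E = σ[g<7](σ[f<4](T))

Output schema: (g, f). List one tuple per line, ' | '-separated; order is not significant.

Stepwise |·|:
  T → 3
  σ[f<4](T) → 2
  σ[g<7](σ[f<4](T)) → 2

== RESULT ==
g | f
3 | 2
4 | 1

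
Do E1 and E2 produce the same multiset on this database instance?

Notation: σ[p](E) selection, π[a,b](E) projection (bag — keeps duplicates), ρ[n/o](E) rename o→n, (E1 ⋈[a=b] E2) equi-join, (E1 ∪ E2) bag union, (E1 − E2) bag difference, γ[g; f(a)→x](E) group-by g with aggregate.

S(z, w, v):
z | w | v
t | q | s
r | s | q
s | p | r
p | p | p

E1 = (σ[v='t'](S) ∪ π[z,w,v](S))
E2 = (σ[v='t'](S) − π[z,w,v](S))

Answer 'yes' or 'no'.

E1 stepwise |·|:
  S → 4
  σ[v='t'](S) → 0
  S → 4
  π[z,w,v](S) → 4
  (σ[v='t'](S) ∪ π[z,w,v](S)) → 4
E2 stepwise |·|:
  S → 4
  σ[v='t'](S) → 0
  S → 4
  π[z,w,v](S) → 4
  (σ[v='t'](S) − π[z,w,v](S)) → 0

E1 result:
z | w | v
p | p | p
r | s | q
s | p | r
t | q | s
E2 result:
z | w | v
(0 rows)
Witness: ('s', 'p', 'r') appears 1× in E1 but 0× in E2.

no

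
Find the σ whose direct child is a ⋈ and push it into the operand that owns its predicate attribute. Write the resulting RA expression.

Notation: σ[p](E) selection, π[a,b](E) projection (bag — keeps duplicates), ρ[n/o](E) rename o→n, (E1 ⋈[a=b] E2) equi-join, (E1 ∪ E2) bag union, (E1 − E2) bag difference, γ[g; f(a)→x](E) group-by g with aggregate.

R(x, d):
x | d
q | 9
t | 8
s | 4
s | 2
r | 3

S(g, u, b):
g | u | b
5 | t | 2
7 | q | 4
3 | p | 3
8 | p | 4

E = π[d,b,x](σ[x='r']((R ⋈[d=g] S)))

σ filters on x, owned by the left side.
E' = π[d,b,x]((σ[x='r'](R) ⋈[d=g] S))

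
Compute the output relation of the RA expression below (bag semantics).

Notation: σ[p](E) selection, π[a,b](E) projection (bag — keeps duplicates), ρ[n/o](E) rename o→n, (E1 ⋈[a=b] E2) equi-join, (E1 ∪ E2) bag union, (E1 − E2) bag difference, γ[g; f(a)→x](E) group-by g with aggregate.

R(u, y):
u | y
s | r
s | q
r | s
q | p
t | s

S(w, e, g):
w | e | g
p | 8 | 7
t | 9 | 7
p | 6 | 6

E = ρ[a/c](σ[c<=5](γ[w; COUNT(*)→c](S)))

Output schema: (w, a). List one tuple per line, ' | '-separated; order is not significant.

Row counts bottom-up:
  S → 3
  γ[w; COUNT(*)→c](S) → 2
  σ[c<=5](γ[w; COUNT(*)→c](S)) → 2
  ρ[a/c](σ[c<=5](γ[w; COUNT(*)→c](S))) → 2

== RESULT ==
w | a
p | 2
t | 1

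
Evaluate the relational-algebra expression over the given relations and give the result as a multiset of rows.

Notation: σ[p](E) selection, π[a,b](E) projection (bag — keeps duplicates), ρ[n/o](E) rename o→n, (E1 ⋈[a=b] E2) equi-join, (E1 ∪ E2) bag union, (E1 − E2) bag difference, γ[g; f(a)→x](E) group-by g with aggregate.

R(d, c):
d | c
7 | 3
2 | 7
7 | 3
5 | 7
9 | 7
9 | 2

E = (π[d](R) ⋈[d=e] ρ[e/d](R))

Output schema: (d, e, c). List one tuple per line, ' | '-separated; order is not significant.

Per-node cardinality:
  R → 6
  π[d](R) → 6
  R → 6
  ρ[e/d](R) → 6
  (π[d](R) ⋈[d=e] ρ[e/d](R)) → 10

== RESULT ==
d | e | c
2 | 2 | 7
5 | 5 | 7
7 | 7 | 3
7 | 7 | 3
7 | 7 | 3
7 | 7 | 3
9 | 9 | 2
9 | 9 | 2
9 | 9 | 7
9 | 9 | 7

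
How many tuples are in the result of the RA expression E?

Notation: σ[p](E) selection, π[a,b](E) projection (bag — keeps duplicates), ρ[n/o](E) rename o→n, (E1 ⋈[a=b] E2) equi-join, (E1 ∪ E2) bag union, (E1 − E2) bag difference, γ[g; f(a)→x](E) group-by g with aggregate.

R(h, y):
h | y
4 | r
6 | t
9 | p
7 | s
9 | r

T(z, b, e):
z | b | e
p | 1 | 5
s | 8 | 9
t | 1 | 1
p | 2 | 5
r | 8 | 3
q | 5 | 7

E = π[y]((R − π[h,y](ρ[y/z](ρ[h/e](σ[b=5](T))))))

Subexpression sizes:
  R → 5
  T → 6
  σ[b=5](T) → 1
  ρ[h/e](σ[b=5](T)) → 1
  ρ[y/z](ρ[h/e](σ[b=5](T))) → 1
  π[h,y](ρ[y/z](ρ[h/e](σ[b=5](T)))) → 1
  (R − π[h,y](ρ[y/z](ρ[h/e](σ[b=5](T))))) → 5
  π[y]((R − π[h,y](ρ[y/z](ρ[h/e](σ[b=5](T)))))) → 5

|E| = 5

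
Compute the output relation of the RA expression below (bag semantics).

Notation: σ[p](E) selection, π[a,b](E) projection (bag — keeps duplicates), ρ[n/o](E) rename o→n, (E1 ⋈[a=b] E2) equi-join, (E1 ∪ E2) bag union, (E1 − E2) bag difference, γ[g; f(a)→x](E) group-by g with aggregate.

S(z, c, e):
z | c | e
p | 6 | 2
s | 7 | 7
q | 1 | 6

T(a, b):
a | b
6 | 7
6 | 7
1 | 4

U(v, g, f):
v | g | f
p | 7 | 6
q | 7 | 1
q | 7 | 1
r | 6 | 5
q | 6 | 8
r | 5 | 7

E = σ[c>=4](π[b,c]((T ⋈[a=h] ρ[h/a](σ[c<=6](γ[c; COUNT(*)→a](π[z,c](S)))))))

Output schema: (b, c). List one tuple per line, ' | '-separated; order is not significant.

Subexpression sizes:
  T → 3
  S → 3
  π[z,c](S) → 3
  γ[c; COUNT(*)→a](π[z,c](S)) → 3
  σ[c<=6](γ[c; COUNT(*)→a](π[z,c](S))) → 2
  ρ[h/a](σ[c<=6](γ[c; COUNT(*)→a](π[z,c](S)))) → 2
  (T ⋈[a=h] ρ[h/a](σ[c<=6](γ[c; COUNT(*)→a](π[z,c](S))))) → 2
  π[b,c]((T ⋈[a=h] ρ[h/a](σ[c<=6](γ[c; COUNT(*)→a](π[z,c](S)))))) → 2
  σ[c>=4](π[b,c]((T ⋈[a=h] ρ[h/a](σ[c<=6](γ[c; COUNT(*)→a](π[z,c](S))))))) → 1

== RESULT ==
b | c
4 | 6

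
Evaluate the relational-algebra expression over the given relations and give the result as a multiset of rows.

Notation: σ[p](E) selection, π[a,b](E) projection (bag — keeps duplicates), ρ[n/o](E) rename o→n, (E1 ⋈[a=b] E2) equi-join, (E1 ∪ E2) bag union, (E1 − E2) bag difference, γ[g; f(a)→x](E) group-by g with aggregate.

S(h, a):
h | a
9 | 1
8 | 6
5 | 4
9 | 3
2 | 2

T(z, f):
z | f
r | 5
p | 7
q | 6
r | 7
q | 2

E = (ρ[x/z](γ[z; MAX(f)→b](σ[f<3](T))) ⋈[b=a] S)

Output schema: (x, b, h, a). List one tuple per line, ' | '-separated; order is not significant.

Per-node cardinality:
  T → 5
  σ[f<3](T) → 1
  γ[z; MAX(f)→b](σ[f<3](T)) → 1
  ρ[x/z](γ[z; MAX(f)→b](σ[f<3](T))) → 1
  S → 5
  (ρ[x/z](γ[z; MAX(f)→b](σ[f<3](T))) ⋈[b=a] S) → 1

== RESULT ==
x | b | h | a
q | 2 | 2 | 2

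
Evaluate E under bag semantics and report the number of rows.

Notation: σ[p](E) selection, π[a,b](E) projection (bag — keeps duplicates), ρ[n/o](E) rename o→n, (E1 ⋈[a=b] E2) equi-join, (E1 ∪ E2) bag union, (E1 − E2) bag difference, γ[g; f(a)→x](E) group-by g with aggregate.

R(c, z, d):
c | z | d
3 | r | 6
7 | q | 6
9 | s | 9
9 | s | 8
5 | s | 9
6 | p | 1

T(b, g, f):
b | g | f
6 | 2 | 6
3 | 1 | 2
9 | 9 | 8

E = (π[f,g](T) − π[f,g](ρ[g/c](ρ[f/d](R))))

Subexpression sizes:
  T → 3
  π[f,g](T) → 3
  R → 6
  ρ[f/d](R) → 6
  ρ[g/c](ρ[f/d](R)) → 6
  π[f,g](ρ[g/c](ρ[f/d](R))) → 6
  (π[f,g](T) − π[f,g](ρ[g/c](ρ[f/d](R)))) → 2

|E| = 2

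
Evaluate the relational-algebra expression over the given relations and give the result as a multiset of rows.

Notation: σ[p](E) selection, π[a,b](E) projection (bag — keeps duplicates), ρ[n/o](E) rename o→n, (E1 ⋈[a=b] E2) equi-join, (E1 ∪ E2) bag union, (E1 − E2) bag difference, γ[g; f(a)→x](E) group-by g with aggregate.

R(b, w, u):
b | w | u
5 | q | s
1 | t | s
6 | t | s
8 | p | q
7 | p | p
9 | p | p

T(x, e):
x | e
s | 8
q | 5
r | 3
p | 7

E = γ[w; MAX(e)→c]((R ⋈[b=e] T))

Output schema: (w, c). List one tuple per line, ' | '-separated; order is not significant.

Stepwise |·|:
  R → 6
  T → 4
  (R ⋈[b=e] T) → 3
  γ[w; MAX(e)→c]((R ⋈[b=e] T)) → 2

== RESULT ==
w | c
p | 8
q | 5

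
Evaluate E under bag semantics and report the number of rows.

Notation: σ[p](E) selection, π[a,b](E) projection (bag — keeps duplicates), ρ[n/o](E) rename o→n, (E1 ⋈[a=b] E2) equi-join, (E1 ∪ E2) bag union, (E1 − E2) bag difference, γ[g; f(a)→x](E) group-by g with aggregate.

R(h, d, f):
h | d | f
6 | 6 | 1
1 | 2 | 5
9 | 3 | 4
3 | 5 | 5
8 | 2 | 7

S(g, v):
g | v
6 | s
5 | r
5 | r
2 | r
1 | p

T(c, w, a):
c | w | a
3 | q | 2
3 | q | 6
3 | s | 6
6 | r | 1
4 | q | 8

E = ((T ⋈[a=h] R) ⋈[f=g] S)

Row counts bottom-up:
  T → 5
  R → 5
  (T ⋈[a=h] R) → 4
  S → 5
  ((T ⋈[a=h] R) ⋈[f=g] S) → 4

|E| = 4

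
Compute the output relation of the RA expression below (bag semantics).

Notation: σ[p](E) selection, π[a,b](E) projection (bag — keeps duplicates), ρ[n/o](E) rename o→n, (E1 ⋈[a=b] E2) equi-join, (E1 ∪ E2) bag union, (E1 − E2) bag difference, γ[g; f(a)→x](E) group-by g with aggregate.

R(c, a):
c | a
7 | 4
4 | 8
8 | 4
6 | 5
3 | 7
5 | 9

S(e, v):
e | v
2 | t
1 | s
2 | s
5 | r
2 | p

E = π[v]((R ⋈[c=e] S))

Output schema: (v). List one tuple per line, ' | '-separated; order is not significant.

Stepwise |·|:
  R → 6
  S → 5
  (R ⋈[c=e] S) → 1
  π[v]((R ⋈[c=e] S)) → 1

== RESULT ==
v
r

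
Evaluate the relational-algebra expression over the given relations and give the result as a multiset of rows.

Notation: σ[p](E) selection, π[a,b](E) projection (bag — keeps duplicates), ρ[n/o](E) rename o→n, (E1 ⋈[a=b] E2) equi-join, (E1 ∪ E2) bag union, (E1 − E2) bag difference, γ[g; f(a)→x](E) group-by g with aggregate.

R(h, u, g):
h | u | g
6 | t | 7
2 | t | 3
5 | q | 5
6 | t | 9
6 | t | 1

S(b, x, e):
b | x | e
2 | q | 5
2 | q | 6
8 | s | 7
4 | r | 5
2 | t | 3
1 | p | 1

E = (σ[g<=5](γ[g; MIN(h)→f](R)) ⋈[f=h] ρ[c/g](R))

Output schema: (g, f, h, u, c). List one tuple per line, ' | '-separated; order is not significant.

Per-node cardinality:
  R → 5
  γ[g; MIN(h)→f](R) → 5
  σ[g<=5](γ[g; MIN(h)→f](R)) → 3
  R → 5
  ρ[c/g](R) → 5
  (σ[g<=5](γ[g; MIN(h)→f](R)) ⋈[f=h] ρ[c/g](R)) → 5

== RESULT ==
g | f | h | u | c
1 | 6 | 6 | t | 1
1 | 6 | 6 | t | 7
1 | 6 | 6 | t | 9
3 | 2 | 2 | t | 3
5 | 5 | 5 | q | 5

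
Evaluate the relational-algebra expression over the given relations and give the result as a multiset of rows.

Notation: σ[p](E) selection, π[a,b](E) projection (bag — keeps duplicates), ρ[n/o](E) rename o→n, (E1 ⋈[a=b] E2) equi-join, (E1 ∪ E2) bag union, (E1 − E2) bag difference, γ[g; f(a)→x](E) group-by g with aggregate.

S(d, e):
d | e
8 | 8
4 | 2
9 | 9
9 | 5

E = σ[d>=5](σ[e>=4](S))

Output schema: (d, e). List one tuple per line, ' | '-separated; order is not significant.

Stepwise |·|:
  S → 4
  σ[e>=4](S) → 3
  σ[d>=5](σ[e>=4](S)) → 3

== RESULT ==
d | e
8 | 8
9 | 5
9 | 9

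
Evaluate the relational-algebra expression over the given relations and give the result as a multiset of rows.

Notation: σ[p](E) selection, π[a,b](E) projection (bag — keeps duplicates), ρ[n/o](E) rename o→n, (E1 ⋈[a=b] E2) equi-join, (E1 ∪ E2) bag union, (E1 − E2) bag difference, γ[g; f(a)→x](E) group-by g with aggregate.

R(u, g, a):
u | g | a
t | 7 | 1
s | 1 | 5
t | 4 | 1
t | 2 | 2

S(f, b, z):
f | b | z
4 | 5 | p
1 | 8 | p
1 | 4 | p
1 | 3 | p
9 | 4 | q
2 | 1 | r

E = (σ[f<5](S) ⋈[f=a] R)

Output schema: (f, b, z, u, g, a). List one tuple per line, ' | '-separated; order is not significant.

Per-node cardinality:
  S → 6
  σ[f<5](S) → 5
  R → 4
  (σ[f<5](S) ⋈[f=a] R) → 7

== RESULT ==
f | b | z | u | g | a
1 | 3 | p | t | 4 | 1
1 | 3 | p | t | 7 | 1
1 | 4 | p | t | 4 | 1
1 | 4 | p | t | 7 | 1
1 | 8 | p | t | 4 | 1
1 | 8 | p | t | 7 | 1
2 | 1 | r | t | 2 | 2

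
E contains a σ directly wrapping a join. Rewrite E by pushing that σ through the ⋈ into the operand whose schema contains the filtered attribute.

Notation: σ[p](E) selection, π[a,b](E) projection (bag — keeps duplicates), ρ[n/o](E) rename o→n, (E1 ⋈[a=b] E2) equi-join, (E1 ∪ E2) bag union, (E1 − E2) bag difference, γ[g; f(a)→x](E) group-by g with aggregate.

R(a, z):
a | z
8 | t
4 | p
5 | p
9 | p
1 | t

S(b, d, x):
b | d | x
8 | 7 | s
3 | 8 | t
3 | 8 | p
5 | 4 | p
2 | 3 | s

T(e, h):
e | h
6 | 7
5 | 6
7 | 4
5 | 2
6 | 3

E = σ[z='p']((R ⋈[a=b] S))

σ filters on z, owned by the left side.
E' = (σ[z='p'](R) ⋈[a=b] S)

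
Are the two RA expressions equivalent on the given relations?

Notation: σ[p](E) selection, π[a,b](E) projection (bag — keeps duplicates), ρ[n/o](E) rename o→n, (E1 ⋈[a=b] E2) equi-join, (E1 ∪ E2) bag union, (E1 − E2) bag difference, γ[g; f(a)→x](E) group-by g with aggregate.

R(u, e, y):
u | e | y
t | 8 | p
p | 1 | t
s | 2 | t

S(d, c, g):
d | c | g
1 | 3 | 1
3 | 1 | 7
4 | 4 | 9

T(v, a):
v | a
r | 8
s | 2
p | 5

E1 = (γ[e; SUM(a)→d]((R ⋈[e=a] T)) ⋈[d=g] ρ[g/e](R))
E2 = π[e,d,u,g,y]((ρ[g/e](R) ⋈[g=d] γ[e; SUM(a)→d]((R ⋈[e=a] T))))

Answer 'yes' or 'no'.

E1 stepwise |·|:
  R → 3
  T → 3
  (R ⋈[e=a] T) → 2
  γ[e; SUM(a)→d]((R ⋈[e=a] T)) → 2
  R → 3
  ρ[g/e](R) → 3
  (γ[e; SUM(a)→d]((R ⋈[e=a] T)) ⋈[d=g] ρ[g/e](R)) → 2
E2 stepwise |·|:
  R → 3
  ρ[g/e](R) → 3
  R → 3
  T → 3
  (R ⋈[e=a] T) → 2
  γ[e; SUM(a)→d]((R ⋈[e=a] T)) → 2
  (ρ[g/e](R) ⋈[g=d] γ[e; SUM(a)→d]((R ⋈[e=a] T))) → 2
  π[e,d,u,g,y]((ρ[g/e](R) ⋈[g=d] γ[e; SUM(a)→d]((R ⋈[e=a] T)))) → 2

E1 and E2 produce the same multiset:
e | d | u | g | y
2 | 2 | s | 2 | t
8 | 8 | t | 8 | p

yes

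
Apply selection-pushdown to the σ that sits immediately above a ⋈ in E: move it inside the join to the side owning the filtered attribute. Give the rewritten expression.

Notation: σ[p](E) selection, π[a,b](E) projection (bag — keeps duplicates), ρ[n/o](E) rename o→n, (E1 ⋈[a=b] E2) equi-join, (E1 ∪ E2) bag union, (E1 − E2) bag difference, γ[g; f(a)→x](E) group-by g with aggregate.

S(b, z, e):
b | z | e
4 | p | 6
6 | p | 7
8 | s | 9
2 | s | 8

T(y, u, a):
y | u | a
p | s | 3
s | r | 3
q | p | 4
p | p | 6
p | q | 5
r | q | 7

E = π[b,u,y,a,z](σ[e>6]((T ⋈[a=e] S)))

σ filters on e, owned by the right side.
E' = π[b,u,y,a,z]((T ⋈[a=e] σ[e>6](S)))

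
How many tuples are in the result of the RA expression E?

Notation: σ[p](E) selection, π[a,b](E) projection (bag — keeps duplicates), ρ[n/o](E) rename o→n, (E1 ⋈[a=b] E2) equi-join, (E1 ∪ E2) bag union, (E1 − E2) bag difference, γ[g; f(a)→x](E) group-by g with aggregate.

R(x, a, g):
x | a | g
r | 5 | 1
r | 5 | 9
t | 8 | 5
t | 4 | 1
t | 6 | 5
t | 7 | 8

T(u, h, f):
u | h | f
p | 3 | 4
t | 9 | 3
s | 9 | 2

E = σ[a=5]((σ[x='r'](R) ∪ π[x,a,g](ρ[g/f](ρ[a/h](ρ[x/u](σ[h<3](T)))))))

Per-node cardinality:
  R → 6
  σ[x='r'](R) → 2
  T → 3
  σ[h<3](T) → 0
  ρ[x/u](σ[h<3](T)) → 0
  ρ[a/h](ρ[x/u](σ[h<3](T))) → 0
  ρ[g/f](ρ[a/h](ρ[x/u](σ[h<3](T)))) → 0
  π[x,a,g](ρ[g/f](ρ[a/h](ρ[x/u](σ[h<3](T))))) → 0
  (σ[x='r'](R) ∪ π[x,a,g](ρ[g/f](ρ[a/h](ρ[x/u](σ[h<3](T)))))) → 2
  σ[a=5]((σ[x='r'](R) ∪ π[x,a,g](ρ[g/f](ρ[a/h](ρ[x/u](σ[h<3](T))))))) → 2

|E| = 2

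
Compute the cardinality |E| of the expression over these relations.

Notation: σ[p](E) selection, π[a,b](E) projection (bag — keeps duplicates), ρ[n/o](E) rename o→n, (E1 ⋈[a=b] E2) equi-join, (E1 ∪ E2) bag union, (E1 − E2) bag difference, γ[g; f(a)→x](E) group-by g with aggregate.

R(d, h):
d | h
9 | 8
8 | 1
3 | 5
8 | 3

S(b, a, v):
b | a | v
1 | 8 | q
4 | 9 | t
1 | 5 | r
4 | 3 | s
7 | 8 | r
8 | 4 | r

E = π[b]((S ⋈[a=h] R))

Row counts bottom-up:
  S → 6
  R → 4
  (S ⋈[a=h] R) → 4
  π[b]((S ⋈[a=h] R)) → 4

|E| = 4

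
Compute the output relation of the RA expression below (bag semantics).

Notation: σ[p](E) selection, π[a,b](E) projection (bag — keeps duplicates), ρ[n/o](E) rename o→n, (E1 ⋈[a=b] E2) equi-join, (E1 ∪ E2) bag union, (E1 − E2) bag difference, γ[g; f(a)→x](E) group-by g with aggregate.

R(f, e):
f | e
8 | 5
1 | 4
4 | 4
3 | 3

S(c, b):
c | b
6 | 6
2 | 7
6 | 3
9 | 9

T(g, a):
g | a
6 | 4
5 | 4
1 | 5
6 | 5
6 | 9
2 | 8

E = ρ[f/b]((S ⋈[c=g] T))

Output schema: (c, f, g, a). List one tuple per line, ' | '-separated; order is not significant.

Stepwise |·|:
  S → 4
  T → 6
  (S ⋈[c=g] T) → 7
  ρ[f/b]((S ⋈[c=g] T)) → 7

== RESULT ==
c | f | g | a
2 | 7 | 2 | 8
6 | 3 | 6 | 4
6 | 3 | 6 | 5
6 | 3 | 6 | 9
6 | 6 | 6 | 4
6 | 6 | 6 | 5
6 | 6 | 6 | 9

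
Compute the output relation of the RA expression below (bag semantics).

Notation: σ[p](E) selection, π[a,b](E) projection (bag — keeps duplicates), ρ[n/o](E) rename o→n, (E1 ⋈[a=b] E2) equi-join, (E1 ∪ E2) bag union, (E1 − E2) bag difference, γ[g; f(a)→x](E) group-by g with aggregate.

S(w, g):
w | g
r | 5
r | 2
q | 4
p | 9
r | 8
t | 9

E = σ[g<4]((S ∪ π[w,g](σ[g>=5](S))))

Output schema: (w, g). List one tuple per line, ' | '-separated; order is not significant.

Row counts bottom-up:
  S → 6
  S → 6
  σ[g>=5](S) → 4
  π[w,g](σ[g>=5](S)) → 4
  (S ∪ π[w,g](σ[g>=5](S))) → 10
  σ[g<4]((S ∪ π[w,g](σ[g>=5](S)))) → 1

== RESULT ==
w | g
r | 2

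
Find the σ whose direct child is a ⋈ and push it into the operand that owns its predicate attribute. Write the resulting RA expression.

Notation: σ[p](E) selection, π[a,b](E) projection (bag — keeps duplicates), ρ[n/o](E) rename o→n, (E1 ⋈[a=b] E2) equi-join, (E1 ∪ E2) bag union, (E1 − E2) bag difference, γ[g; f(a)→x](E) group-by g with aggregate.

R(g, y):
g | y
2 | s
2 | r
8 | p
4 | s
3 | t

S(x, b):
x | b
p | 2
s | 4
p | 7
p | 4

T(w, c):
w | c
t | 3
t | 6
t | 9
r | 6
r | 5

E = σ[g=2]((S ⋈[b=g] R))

σ filters on g, owned by the right side.
E' = (S ⋈[b=g] σ[g=2](R))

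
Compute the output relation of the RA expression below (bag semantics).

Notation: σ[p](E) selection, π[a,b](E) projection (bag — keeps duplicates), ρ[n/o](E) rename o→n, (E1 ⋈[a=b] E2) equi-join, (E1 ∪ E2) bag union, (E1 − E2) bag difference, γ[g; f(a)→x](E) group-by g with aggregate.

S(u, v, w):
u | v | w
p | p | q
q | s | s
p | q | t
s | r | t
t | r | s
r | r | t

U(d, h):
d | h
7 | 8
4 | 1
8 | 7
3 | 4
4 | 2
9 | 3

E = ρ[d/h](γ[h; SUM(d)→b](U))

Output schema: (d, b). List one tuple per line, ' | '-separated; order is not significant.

Row counts bottom-up:
  U → 6
  γ[h; SUM(d)→b](U) → 6
  ρ[d/h](γ[h; SUM(d)→b](U)) → 6

== RESULT ==
d | b
1 | 4
2 | 4
3 | 9
4 | 3
7 | 8
8 | 7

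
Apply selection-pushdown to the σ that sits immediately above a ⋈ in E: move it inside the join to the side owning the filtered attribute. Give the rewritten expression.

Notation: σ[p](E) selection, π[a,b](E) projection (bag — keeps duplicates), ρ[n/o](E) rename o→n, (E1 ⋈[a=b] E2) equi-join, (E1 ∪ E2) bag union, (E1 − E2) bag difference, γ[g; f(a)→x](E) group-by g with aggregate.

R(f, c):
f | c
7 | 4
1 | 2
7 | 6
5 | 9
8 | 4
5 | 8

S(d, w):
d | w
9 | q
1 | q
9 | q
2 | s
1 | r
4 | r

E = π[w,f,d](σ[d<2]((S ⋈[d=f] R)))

σ filters on d, owned by the left side.
E' = π[w,f,d]((σ[d<2](S) ⋈[d=f] R))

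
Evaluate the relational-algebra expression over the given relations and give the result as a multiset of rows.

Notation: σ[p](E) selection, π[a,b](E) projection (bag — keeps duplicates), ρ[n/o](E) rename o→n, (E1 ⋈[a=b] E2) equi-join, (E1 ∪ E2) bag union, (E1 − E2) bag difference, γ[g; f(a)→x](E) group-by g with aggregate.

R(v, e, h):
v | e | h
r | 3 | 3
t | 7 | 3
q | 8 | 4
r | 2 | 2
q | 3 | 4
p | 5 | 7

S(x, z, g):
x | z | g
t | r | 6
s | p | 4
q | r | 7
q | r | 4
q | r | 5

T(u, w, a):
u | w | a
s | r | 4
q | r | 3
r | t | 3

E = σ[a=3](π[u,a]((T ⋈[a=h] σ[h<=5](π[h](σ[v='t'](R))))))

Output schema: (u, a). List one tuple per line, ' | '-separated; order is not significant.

Row counts bottom-up:
  T → 3
  R → 6
  σ[v='t'](R) → 1
  π[h](σ[v='t'](R)) → 1
  σ[h<=5](π[h](σ[v='t'](R))) → 1
  (T ⋈[a=h] σ[h<=5](π[h](σ[v='t'](R)))) → 2
  π[u,a]((T ⋈[a=h] σ[h<=5](π[h](σ[v='t'](R))))) → 2
  σ[a=3](π[u,a]((T ⋈[a=h] σ[h<=5](π[h](σ[v='t'](R)))))) → 2

== RESULT ==
u | a
q | 3
r | 3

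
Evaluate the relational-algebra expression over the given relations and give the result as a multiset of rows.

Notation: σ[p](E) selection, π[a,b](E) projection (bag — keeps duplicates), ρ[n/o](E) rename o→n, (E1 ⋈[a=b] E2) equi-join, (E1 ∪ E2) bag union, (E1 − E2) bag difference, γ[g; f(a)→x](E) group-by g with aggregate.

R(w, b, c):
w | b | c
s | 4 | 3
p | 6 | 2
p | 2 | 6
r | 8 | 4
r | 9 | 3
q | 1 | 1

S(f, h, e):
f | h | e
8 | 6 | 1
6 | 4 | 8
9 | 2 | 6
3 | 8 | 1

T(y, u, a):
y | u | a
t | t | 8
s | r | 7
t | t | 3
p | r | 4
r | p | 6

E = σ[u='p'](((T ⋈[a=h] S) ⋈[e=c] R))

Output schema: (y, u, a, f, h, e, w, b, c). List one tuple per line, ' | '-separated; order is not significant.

Row counts bottom-up:
  T → 5
  S → 4
  (T ⋈[a=h] S) → 3
  R → 6
  ((T ⋈[a=h] S) ⋈[e=c] R) → 2
  σ[u='p'](((T ⋈[a=h] S) ⋈[e=c] R)) → 1

== RESULT ==
y | u | a | f | h | e | w | b | c
r | p | 6 | 8 | 6 | 1 | q | 1 | 1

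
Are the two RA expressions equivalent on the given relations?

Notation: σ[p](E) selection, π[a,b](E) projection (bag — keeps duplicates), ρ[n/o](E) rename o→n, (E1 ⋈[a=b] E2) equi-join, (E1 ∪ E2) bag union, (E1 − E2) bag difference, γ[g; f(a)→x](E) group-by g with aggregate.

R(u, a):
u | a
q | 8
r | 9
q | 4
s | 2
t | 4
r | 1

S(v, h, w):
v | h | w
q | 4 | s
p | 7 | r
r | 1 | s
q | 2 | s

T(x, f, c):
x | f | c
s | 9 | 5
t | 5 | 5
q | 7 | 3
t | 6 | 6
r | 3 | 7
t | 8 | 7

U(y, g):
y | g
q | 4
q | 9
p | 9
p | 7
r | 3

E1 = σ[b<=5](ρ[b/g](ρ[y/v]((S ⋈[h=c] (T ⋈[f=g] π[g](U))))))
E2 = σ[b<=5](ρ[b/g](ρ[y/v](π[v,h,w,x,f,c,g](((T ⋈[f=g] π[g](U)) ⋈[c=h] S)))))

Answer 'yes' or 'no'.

E1 subexpression sizes:
  S → 4
  T → 6
  U → 5
  π[g](U) → 5
  (T ⋈[f=g] π[g](U)) → 4
  (S ⋈[h=c] (T ⋈[f=g] π[g](U))) → 1
  ρ[y/v]((S ⋈[h=c] (T ⋈[f=g] π[g](U)))) → 1
  ρ[b/g](ρ[y/v]((S ⋈[h=c] (T ⋈[f=g] π[g](U))))) → 1
  σ[b<=5](ρ[b/g](ρ[y/v]((S ⋈[h=c] (T ⋈[f=g] π[g](U)))))) → 1
E2 subexpression sizes:
  T → 6
  U → 5
  π[g](U) → 5
  (T ⋈[f=g] π[g](U)) → 4
  S → 4
  ((T ⋈[f=g] π[g](U)) ⋈[c=h] S) → 1
  π[v,h,w,x,f,c,g](((T ⋈[f=g] π[g](U)) ⋈[c=h] S)) → 1
  ρ[y/v](π[v,h,w,x,f,c,g](((T ⋈[f=g] π[g](U)) ⋈[c=h] S))) → 1
  ρ[b/g](ρ[y/v](π[v,h,w,x,f,c,g](((T ⋈[f=g] π[g](U)) ⋈[c=h] S)))) → 1
  σ[b<=5](ρ[b/g](ρ[y/v](π[v,h,w,x,f,c,g](((T ⋈[f=g] π[g](U)) ⋈[c=h] S))))) → 1

E1 and E2 produce the same multiset:
y | h | w | x | f | c | b
p | 7 | r | r | 3 | 7 | 3

yes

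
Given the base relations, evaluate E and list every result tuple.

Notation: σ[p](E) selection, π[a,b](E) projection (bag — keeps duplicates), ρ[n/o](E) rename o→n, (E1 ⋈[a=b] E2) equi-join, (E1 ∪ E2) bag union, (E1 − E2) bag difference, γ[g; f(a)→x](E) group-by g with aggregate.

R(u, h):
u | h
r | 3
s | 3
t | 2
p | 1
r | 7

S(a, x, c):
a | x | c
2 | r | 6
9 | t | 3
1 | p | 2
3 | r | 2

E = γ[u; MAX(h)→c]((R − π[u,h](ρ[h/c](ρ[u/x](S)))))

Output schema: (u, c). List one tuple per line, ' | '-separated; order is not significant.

Stepwise |·|:
  R → 5
  S → 4
  ρ[u/x](S) → 4
  ρ[h/c](ρ[u/x](S)) → 4
  π[u,h](ρ[h/c](ρ[u/x](S))) → 4
  (R − π[u,h](ρ[h/c](ρ[u/x](S)))) → 5
  γ[u; MAX(h)→c]((R − π[u,h](ρ[h/c](ρ[u/x](S))))) → 4

== RESULT ==
u | c
p | 1
r | 7
s | 3
t | 2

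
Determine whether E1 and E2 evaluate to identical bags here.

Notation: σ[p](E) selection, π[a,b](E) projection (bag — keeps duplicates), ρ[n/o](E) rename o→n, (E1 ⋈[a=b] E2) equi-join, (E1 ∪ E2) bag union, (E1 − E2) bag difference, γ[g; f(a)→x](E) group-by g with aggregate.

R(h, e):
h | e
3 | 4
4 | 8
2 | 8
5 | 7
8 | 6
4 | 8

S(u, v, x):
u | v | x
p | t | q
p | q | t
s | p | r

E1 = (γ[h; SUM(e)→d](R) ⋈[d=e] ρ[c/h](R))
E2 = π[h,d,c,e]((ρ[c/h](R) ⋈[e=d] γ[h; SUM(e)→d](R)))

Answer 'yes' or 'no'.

E1 per-node cardinality:
  R → 6
  γ[h; SUM(e)→d](R) → 5
  R → 6
  ρ[c/h](R) → 6
  (γ[h; SUM(e)→d](R) ⋈[d=e] ρ[c/h](R)) → 6
E2 per-node cardinality:
  R → 6
  ρ[c/h](R) → 6
  R → 6
  γ[h; SUM(e)→d](R) → 5
  (ρ[c/h](R) ⋈[e=d] γ[h; SUM(e)→d](R)) → 6
  π[h,d,c,e]((ρ[c/h](R) ⋈[e=d] γ[h; SUM(e)→d](R))) → 6

E1 and E2 produce the same multiset:
h | d | c | e
2 | 8 | 2 | 8
2 | 8 | 4 | 8
2 | 8 | 4 | 8
3 | 4 | 3 | 4
5 | 7 | 5 | 7
8 | 6 | 8 | 6

yes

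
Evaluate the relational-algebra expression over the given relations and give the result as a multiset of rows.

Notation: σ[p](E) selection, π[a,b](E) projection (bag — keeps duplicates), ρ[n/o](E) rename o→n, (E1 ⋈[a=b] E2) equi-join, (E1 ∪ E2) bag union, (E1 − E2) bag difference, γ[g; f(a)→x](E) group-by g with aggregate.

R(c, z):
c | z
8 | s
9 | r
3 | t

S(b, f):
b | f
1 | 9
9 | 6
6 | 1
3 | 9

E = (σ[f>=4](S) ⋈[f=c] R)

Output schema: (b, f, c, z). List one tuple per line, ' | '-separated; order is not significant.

Stepwise |·|:
  S → 4
  σ[f>=4](S) → 3
  R → 3
  (σ[f>=4](S) ⋈[f=c] R) → 2

== RESULT ==
b | f | c | z
1 | 9 | 9 | r
3 | 9 | 9 | r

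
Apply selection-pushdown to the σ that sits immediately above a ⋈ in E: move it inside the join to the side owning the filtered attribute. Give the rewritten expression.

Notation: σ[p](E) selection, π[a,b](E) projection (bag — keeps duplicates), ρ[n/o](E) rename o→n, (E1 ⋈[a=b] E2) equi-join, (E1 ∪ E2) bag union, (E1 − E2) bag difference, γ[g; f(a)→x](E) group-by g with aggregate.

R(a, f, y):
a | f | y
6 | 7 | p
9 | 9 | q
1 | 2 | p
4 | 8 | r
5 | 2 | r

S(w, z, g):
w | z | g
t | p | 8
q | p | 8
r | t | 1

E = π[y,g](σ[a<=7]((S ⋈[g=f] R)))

σ filters on a, owned by the right side.
E' = π[y,g]((S ⋈[g=f] σ[a<=7](R)))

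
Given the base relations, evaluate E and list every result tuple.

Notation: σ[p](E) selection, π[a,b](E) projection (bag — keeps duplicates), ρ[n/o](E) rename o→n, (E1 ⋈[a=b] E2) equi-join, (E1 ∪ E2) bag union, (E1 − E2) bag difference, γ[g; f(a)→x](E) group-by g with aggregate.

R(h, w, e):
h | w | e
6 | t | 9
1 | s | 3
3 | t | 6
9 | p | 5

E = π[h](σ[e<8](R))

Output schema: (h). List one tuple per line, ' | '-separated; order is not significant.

Row counts bottom-up:
  R → 4
  σ[e<8](R) → 3
  π[h](σ[e<8](R)) → 3

== RESULT ==
h
1
3
9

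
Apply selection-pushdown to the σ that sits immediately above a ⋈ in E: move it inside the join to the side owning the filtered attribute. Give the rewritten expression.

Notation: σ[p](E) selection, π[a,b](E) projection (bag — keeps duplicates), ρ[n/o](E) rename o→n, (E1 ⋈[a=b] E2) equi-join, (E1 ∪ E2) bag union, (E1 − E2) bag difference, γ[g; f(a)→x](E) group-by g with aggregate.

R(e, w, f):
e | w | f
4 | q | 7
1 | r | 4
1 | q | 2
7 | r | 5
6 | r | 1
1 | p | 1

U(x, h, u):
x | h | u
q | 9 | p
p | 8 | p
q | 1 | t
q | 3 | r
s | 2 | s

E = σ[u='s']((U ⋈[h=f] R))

σ filters on u, owned by the left side.
E' = (σ[u='s'](U) ⋈[h=f] R)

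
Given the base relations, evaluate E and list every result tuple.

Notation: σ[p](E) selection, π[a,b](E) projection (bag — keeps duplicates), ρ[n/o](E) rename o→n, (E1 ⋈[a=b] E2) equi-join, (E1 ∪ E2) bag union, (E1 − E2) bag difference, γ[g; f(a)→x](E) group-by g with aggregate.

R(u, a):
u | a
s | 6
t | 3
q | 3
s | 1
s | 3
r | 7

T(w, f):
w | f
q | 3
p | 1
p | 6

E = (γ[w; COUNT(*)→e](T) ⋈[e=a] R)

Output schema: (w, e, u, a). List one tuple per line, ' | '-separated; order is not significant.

Per-node cardinality:
  T → 3
  γ[w; COUNT(*)→e](T) → 2
  R → 6
  (γ[w; COUNT(*)→e](T) ⋈[e=a] R) → 1

== RESULT ==
w | e | u | a
q | 1 | s | 1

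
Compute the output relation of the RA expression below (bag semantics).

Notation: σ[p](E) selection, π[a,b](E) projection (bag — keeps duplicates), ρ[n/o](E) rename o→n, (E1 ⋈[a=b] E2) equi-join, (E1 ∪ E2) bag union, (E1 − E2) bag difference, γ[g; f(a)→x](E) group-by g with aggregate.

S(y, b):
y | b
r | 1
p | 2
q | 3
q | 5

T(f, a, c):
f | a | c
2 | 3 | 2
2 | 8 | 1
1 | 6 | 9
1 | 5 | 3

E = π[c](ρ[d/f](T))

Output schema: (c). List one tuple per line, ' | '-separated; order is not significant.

Stepwise |·|:
  T → 4
  ρ[d/f](T) → 4
  π[c](ρ[d/f](T)) → 4

== RESULT ==
c
1
2
3
9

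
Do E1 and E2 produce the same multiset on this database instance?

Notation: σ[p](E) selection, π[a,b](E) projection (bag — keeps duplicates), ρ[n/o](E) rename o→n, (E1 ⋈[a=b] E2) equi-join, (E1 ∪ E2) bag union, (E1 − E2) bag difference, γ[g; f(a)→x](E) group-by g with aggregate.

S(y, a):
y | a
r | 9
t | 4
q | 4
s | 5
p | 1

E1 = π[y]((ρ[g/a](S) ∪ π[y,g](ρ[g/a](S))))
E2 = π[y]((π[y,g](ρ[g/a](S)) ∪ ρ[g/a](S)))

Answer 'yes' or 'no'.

E1 subexpression sizes:
  S → 5
  ρ[g/a](S) → 5
  S → 5
  ρ[g/a](S) → 5
  π[y,g](ρ[g/a](S)) → 5
  (ρ[g/a](S) ∪ π[y,g](ρ[g/a](S))) → 10
  π[y]((ρ[g/a](S) ∪ π[y,g](ρ[g/a](S)))) → 10
E2 subexpression sizes:
  S → 5
  ρ[g/a](S) → 5
  π[y,g](ρ[g/a](S)) → 5
  S → 5
  ρ[g/a](S) → 5
  (π[y,g](ρ[g/a](S)) ∪ ρ[g/a](S)) → 10
  π[y]((π[y,g](ρ[g/a](S)) ∪ ρ[g/a](S))) → 10

E1 and E2 produce the same multiset:
y
p
p
q
q
r
r
s
s
t
t

yes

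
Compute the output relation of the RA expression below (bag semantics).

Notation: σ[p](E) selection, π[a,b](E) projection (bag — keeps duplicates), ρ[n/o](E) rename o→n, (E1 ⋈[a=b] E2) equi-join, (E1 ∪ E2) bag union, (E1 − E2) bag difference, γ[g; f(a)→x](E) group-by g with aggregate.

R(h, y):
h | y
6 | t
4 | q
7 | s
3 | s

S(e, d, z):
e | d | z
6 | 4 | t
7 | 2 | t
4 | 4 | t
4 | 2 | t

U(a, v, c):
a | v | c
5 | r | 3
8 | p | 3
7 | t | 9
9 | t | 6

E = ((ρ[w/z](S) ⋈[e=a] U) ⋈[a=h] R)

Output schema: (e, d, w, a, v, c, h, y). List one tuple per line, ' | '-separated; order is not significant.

Subexpression sizes:
  S → 4
  ρ[w/z](S) → 4
  U → 4
  (ρ[w/z](S) ⋈[e=a] U) → 1
  R → 4
  ((ρ[w/z](S) ⋈[e=a] U) ⋈[a=h] R) → 1

== RESULT ==
e | d | w | a | v | c | h | y
7 | 2 | t | 7 | t | 9 | 7 | s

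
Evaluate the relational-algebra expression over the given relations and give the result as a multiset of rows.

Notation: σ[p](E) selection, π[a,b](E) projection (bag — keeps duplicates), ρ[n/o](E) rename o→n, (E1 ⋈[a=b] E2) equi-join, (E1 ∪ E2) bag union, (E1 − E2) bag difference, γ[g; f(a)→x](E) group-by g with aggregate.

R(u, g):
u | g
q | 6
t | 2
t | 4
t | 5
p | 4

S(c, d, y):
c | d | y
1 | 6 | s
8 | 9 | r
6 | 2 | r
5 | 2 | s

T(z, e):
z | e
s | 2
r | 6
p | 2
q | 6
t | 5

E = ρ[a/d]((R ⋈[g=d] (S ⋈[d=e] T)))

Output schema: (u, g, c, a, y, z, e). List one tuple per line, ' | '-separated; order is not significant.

Stepwise |·|:
  R → 5
  S → 4
  T → 5
  (S ⋈[d=e] T) → 6
  (R ⋈[g=d] (S ⋈[d=e] T)) → 6
  ρ[a/d]((R ⋈[g=d] (S ⋈[d=e] T))) → 6

== RESULT ==
u | g | c | a | y | z | e
q | 6 | 1 | 6 | s | q | 6
q | 6 | 1 | 6 | s | r | 6
t | 2 | 5 | 2 | s | p | 2
t | 2 | 5 | 2 | s | s | 2
t | 2 | 6 | 2 | r | p | 2
t | 2 | 6 | 2 | r | s | 2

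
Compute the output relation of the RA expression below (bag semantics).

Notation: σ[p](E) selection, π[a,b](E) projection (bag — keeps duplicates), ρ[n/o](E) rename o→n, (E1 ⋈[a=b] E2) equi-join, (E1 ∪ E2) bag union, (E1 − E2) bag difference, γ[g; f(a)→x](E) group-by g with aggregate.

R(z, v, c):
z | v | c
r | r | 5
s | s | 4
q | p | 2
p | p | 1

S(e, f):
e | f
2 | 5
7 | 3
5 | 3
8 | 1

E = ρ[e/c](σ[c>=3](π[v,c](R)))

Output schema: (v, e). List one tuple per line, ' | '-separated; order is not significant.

Stepwise |·|:
  R → 4
  π[v,c](R) → 4
  σ[c>=3](π[v,c](R)) → 2
  ρ[e/c](σ[c>=3](π[v,c](R))) → 2

== RESULT ==
v | e
r | 5
s | 4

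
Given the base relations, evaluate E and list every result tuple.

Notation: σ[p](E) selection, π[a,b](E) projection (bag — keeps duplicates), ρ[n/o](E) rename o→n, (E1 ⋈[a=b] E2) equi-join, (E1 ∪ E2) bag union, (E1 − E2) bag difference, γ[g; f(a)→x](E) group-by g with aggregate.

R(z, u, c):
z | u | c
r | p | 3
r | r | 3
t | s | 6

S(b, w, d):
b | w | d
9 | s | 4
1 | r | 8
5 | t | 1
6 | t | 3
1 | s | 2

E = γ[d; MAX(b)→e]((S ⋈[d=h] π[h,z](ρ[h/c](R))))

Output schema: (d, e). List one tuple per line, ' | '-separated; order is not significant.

Row counts bottom-up:
  S → 5
  R → 3
  ρ[h/c](R) → 3
  π[h,z](ρ[h/c](R)) → 3
  (S ⋈[d=h] π[h,z](ρ[h/c](R))) → 2
  γ[d; MAX(b)→e]((S ⋈[d=h] π[h,z](ρ[h/c](R)))) → 1

== RESULT ==
d | e
3 | 6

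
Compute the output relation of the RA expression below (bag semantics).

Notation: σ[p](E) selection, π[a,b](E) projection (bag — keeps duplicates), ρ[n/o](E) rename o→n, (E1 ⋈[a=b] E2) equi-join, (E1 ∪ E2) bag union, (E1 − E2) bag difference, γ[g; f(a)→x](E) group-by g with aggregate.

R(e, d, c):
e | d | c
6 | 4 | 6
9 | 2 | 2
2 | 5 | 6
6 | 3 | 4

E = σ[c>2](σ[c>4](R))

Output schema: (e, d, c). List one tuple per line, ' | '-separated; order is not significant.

Per-node cardinality:
  R → 4
  σ[c>4](R) → 2
  σ[c>2](σ[c>4](R)) → 2

== RESULT ==
e | d | c
2 | 5 | 6
6 | 4 | 6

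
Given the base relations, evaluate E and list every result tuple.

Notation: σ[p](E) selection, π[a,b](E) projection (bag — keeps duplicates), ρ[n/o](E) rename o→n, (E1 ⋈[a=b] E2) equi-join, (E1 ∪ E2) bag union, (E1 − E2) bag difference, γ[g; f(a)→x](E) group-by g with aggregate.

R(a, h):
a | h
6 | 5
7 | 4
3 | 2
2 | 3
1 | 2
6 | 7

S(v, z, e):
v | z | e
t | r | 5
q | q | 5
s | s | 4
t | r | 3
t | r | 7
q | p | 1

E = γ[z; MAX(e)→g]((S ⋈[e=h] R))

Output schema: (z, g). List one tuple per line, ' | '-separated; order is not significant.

Per-node cardinality:
  S → 6
  R → 6
  (S ⋈[e=h] R) → 5
  γ[z; MAX(e)→g]((S ⋈[e=h] R)) → 3

== RESULT ==
z | g
q | 5
r | 7
s | 4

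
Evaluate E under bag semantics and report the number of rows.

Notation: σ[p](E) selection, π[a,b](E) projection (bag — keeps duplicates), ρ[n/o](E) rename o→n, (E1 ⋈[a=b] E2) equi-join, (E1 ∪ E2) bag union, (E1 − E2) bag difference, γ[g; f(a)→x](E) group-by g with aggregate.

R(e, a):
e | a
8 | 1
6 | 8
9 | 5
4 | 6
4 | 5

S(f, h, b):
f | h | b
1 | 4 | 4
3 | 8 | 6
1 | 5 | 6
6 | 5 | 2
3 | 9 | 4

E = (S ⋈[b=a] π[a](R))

Stepwise |·|:
  S → 5
  R → 5
  π[a](R) → 5
  (S ⋈[b=a] π[a](R)) → 2

|E| = 2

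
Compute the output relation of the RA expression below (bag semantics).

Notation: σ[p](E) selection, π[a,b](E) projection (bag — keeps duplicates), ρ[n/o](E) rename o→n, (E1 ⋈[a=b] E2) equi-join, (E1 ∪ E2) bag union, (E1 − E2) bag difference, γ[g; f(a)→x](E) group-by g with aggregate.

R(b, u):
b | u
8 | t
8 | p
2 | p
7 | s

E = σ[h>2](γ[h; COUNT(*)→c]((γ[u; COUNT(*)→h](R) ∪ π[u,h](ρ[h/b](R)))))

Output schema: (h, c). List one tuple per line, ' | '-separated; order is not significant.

Subexpression sizes:
  R → 4
  γ[u; COUNT(*)→h](R) → 3
  R → 4
  ρ[h/b](R) → 4
  π[u,h](ρ[h/b](R)) → 4
  (γ[u; COUNT(*)→h](R) ∪ π[u,h](ρ[h/b](R))) → 7
  γ[h; COUNT(*)→c]((γ[u; COUNT(*)→h](R) ∪ π[u,h](ρ[h/b](R)))) → 4
  σ[h>2](γ[h; COUNT(*)→c]((γ[u; COUNT(*)→h](R) ∪ π[u,h](ρ[h/b](R))))) → 2

== RESULT ==
h | c
7 | 1
8 | 2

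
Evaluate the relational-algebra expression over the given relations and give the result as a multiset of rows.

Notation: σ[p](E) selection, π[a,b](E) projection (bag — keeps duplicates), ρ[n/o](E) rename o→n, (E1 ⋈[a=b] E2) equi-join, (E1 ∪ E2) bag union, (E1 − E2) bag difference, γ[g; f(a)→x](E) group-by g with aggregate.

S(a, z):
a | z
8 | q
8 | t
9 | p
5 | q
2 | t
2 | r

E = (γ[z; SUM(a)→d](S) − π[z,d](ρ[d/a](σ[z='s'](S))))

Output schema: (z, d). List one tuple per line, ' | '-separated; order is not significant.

Per-node cardinality:
  S → 6
  γ[z; SUM(a)→d](S) → 4
  S → 6
  σ[z='s'](S) → 0
  ρ[d/a](σ[z='s'](S)) → 0
  π[z,d](ρ[d/a](σ[z='s'](S))) → 0
  (γ[z; SUM(a)→d](S) − π[z,d](ρ[d/a](σ[z='s'](S)))) → 4

== RESULT ==
z | d
p | 9
q | 13
r | 2
t | 10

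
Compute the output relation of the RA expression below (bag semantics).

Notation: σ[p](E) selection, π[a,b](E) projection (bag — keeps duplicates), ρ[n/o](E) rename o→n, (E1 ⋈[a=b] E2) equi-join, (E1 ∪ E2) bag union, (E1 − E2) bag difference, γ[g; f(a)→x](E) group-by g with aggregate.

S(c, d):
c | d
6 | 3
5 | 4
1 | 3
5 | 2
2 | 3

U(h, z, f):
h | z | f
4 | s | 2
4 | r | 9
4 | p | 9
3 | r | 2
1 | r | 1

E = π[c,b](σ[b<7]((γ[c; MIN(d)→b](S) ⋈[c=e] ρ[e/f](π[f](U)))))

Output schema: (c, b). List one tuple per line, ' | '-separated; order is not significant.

Stepwise |·|:
  S → 5
  γ[c; MIN(d)→b](S) → 4
  U → 5
  π[f](U) → 5
  ρ[e/f](π[f](U)) → 5
  (γ[c; MIN(d)→b](S) ⋈[c=e] ρ[e/f](π[f](U))) → 3
  σ[b<7]((γ[c; MIN(d)→b](S) ⋈[c=e] ρ[e/f](π[f](U)))) → 3
  π[c,b](σ[b<7]((γ[c; MIN(d)→b](S) ⋈[c=e] ρ[e/f](π[f](U))))) → 3

== RESULT ==
c | b
1 | 3
2 | 3
2 | 3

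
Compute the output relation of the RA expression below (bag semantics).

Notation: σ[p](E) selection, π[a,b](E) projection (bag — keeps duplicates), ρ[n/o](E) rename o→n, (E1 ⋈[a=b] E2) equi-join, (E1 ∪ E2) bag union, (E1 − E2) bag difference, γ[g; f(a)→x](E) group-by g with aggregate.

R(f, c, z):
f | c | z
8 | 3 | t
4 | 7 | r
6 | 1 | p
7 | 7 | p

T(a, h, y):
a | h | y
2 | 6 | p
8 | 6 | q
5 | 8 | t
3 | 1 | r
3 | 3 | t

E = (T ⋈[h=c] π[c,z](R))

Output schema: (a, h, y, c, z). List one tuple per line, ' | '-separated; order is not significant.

Per-node cardinality:
  T → 5
  R → 4
  π[c,z](R) → 4
  (T ⋈[h=c] π[c,z](R)) → 2

== RESULT ==
a | h | y | c | z
3 | 1 | r | 1 | p
3 | 3 | t | 3 | t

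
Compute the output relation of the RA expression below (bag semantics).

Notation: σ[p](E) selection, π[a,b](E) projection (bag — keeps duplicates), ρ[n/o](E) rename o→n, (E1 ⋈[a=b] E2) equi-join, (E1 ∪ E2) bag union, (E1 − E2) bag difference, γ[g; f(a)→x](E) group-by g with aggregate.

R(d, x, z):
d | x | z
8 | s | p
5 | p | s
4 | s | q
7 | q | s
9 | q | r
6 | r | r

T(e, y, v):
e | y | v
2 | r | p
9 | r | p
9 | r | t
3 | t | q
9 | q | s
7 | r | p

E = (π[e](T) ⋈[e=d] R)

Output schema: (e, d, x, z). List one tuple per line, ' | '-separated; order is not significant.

Row counts bottom-up:
  T → 6
  π[e](T) → 6
  R → 6
  (π[e](T) ⋈[e=d] R) → 4

== RESULT ==
e | d | x | z
7 | 7 | q | s
9 | 9 | q | r
9 | 9 | q | r
9 | 9 | q | r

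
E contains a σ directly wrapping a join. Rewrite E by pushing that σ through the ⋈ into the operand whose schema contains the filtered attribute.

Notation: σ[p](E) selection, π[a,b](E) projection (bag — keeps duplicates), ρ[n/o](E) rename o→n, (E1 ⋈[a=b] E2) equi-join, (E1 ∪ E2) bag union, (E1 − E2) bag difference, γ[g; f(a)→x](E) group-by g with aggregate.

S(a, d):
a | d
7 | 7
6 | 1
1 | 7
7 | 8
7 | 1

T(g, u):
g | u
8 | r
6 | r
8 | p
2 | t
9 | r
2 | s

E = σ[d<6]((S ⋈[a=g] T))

σ filters on d, owned by the left side.
E' = (σ[d<6](S) ⋈[a=g] T)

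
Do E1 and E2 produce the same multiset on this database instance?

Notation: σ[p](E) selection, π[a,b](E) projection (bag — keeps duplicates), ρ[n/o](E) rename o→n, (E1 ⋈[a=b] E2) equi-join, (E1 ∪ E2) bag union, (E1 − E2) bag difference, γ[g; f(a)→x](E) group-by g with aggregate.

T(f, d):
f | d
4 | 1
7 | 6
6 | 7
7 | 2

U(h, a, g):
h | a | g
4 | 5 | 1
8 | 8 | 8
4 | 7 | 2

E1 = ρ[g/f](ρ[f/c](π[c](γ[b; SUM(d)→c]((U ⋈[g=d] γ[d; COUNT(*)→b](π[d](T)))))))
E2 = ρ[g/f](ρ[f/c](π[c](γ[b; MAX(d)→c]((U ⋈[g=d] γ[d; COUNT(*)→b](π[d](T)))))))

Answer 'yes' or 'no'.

E1 stepwise |·|:
  U → 3
  T → 4
  π[d](T) → 4
  γ[d; COUNT(*)→b](π[d](T)) → 4
  (U ⋈[g=d] γ[d; COUNT(*)→b](π[d](T))) → 2
  γ[b; SUM(d)→c]((U ⋈[g=d] γ[d; COUNT(*)→b](π[d](T)))) → 1
  π[c](γ[b; SUM(d)→c]((U ⋈[g=d] γ[d; COUNT(*)→b](π[d](T))))) → 1
  ρ[f/c](π[c](γ[b; SUM(d)→c]((U ⋈[g=d] γ[d; COUNT(*)→b](π[d](T)))))) → 1
  ρ[g/f](ρ[f/c](π[c](γ[b; SUM(d)→c]((U ⋈[g=d] γ[d; COUNT(*)→b](π[d](T))))))) → 1
E2 stepwise |·|:
  U → 3
  T → 4
  π[d](T) → 4
  γ[d; COUNT(*)→b](π[d](T)) → 4
  (U ⋈[g=d] γ[d; COUNT(*)→b](π[d](T))) → 2
  γ[b; MAX(d)→c]((U ⋈[g=d] γ[d; COUNT(*)→b](π[d](T)))) → 1
  π[c](γ[b; MAX(d)→c]((U ⋈[g=d] γ[d; COUNT(*)→b](π[d](T))))) → 1
  ρ[f/c](π[c](γ[b; MAX(d)→c]((U ⋈[g=d] γ[d; COUNT(*)→b](π[d](T)))))) → 1
  ρ[g/f](ρ[f/c](π[c](γ[b; MAX(d)→c]((U ⋈[g=d] γ[d; COUNT(*)→b](π[d](T))))))) → 1

E1 result:
g
3
E2 result:
g
2
Witness: (2,) appears 0× in E1 but 1× in E2.

no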